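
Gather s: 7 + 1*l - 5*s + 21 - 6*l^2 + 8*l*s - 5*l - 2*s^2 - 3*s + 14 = -6*l^2 - 4*l - 2*s^2 + s*(8*l - 8) + 42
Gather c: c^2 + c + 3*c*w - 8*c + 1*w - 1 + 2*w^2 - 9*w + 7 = c^2 + c*(3*w - 7) + 2*w^2 - 8*w + 6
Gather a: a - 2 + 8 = a + 6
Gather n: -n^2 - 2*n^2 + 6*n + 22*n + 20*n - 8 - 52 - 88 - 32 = -3*n^2 + 48*n - 180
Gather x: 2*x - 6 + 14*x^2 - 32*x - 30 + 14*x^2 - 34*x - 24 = 28*x^2 - 64*x - 60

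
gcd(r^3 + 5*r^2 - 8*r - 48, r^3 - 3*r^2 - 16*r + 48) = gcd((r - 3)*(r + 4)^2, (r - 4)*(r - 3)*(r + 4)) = r^2 + r - 12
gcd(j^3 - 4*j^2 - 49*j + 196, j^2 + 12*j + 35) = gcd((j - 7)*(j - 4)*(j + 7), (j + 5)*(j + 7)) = j + 7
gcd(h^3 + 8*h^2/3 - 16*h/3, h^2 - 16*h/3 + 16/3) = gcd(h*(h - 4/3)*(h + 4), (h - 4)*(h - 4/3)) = h - 4/3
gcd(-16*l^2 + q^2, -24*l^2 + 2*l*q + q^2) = -4*l + q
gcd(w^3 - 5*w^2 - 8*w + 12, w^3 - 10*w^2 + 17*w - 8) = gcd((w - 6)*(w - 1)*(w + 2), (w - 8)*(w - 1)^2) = w - 1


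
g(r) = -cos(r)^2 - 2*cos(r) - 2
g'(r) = 2*sin(r)*cos(r) + 2*sin(r)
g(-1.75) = -1.68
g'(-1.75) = -1.62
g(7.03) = -4.01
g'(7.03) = 2.36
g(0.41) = -4.68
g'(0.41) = 1.53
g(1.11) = -3.09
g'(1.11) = 2.59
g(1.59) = -1.96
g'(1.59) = 1.96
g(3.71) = -1.02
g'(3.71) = -0.17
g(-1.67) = -1.81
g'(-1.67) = -1.79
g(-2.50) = -1.04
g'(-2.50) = -0.24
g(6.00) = -4.84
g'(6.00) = -1.10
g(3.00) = -1.00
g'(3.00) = 0.00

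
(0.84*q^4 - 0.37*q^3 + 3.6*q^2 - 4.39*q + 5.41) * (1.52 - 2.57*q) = -2.1588*q^5 + 2.2277*q^4 - 9.8144*q^3 + 16.7543*q^2 - 20.5765*q + 8.2232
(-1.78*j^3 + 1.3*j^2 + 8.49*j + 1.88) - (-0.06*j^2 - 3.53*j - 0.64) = -1.78*j^3 + 1.36*j^2 + 12.02*j + 2.52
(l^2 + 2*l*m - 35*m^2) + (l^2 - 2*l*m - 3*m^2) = 2*l^2 - 38*m^2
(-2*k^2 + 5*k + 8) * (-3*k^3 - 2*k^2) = 6*k^5 - 11*k^4 - 34*k^3 - 16*k^2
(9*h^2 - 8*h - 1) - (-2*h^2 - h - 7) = 11*h^2 - 7*h + 6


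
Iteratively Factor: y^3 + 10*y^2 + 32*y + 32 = (y + 4)*(y^2 + 6*y + 8) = (y + 4)^2*(y + 2)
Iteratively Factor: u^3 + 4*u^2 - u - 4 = (u - 1)*(u^2 + 5*u + 4) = (u - 1)*(u + 1)*(u + 4)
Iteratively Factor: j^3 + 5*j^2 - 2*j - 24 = (j - 2)*(j^2 + 7*j + 12) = (j - 2)*(j + 4)*(j + 3)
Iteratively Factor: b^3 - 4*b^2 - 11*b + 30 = (b - 2)*(b^2 - 2*b - 15) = (b - 2)*(b + 3)*(b - 5)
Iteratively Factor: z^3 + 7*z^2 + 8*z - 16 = (z - 1)*(z^2 + 8*z + 16) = (z - 1)*(z + 4)*(z + 4)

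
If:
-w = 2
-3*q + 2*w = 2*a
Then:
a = -3*q/2 - 2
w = -2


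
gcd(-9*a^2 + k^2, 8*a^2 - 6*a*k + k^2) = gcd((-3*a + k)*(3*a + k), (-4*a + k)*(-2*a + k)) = 1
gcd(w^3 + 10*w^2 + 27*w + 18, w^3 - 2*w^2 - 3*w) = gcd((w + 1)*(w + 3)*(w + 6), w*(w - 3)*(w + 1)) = w + 1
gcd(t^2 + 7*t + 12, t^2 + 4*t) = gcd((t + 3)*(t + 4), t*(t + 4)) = t + 4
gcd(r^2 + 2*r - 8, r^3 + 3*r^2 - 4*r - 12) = r - 2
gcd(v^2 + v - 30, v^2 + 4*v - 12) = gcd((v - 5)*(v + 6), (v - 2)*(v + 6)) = v + 6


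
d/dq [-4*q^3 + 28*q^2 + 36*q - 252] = -12*q^2 + 56*q + 36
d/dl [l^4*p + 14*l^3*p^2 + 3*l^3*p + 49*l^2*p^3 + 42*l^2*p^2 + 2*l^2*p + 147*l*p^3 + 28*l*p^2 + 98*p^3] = p*(4*l^3 + 42*l^2*p + 9*l^2 + 98*l*p^2 + 84*l*p + 4*l + 147*p^2 + 28*p)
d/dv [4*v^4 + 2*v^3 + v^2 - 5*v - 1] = 16*v^3 + 6*v^2 + 2*v - 5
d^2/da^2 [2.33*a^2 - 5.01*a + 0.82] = 4.66000000000000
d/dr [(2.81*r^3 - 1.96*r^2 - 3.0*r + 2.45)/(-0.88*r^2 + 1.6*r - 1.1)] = (-2.4728*r^4 + 8.992*r^3 - 15.049*r^2 + 8.624*r - 0.62)/(0.7744*r^4 - 2.816*r^3 + 4.496*r^2 - 3.52*r + 1.21)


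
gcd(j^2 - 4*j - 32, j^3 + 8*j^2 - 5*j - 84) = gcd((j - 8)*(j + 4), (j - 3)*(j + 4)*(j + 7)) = j + 4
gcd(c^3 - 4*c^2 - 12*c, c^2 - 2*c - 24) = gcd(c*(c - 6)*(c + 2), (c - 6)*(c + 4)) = c - 6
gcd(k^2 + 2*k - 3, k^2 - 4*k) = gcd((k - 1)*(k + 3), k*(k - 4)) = 1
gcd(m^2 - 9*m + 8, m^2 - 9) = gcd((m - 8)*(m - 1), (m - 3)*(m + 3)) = 1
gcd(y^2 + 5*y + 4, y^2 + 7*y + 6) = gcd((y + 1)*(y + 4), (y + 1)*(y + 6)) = y + 1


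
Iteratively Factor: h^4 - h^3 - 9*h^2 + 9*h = (h - 3)*(h^3 + 2*h^2 - 3*h) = h*(h - 3)*(h^2 + 2*h - 3) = h*(h - 3)*(h + 3)*(h - 1)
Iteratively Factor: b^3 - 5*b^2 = (b - 5)*(b^2) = b*(b - 5)*(b)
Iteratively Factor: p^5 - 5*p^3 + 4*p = (p - 2)*(p^4 + 2*p^3 - p^2 - 2*p) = (p - 2)*(p - 1)*(p^3 + 3*p^2 + 2*p) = p*(p - 2)*(p - 1)*(p^2 + 3*p + 2) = p*(p - 2)*(p - 1)*(p + 1)*(p + 2)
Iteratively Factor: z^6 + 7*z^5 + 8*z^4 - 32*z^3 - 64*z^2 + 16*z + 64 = (z + 4)*(z^5 + 3*z^4 - 4*z^3 - 16*z^2 + 16) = (z - 1)*(z + 4)*(z^4 + 4*z^3 - 16*z - 16) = (z - 2)*(z - 1)*(z + 4)*(z^3 + 6*z^2 + 12*z + 8) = (z - 2)*(z - 1)*(z + 2)*(z + 4)*(z^2 + 4*z + 4) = (z - 2)*(z - 1)*(z + 2)^2*(z + 4)*(z + 2)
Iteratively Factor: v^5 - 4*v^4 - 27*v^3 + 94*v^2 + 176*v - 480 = (v - 5)*(v^4 + v^3 - 22*v^2 - 16*v + 96) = (v - 5)*(v + 3)*(v^3 - 2*v^2 - 16*v + 32) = (v - 5)*(v + 3)*(v + 4)*(v^2 - 6*v + 8) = (v - 5)*(v - 4)*(v + 3)*(v + 4)*(v - 2)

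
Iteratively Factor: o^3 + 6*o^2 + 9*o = (o)*(o^2 + 6*o + 9) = o*(o + 3)*(o + 3)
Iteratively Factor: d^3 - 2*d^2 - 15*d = (d)*(d^2 - 2*d - 15) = d*(d + 3)*(d - 5)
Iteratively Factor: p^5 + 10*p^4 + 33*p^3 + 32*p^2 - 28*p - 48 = (p + 2)*(p^4 + 8*p^3 + 17*p^2 - 2*p - 24) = (p + 2)*(p + 3)*(p^3 + 5*p^2 + 2*p - 8) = (p + 2)^2*(p + 3)*(p^2 + 3*p - 4) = (p + 2)^2*(p + 3)*(p + 4)*(p - 1)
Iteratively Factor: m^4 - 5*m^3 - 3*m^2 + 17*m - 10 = (m - 1)*(m^3 - 4*m^2 - 7*m + 10) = (m - 1)^2*(m^2 - 3*m - 10) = (m - 1)^2*(m + 2)*(m - 5)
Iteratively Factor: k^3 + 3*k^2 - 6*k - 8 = (k + 4)*(k^2 - k - 2) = (k + 1)*(k + 4)*(k - 2)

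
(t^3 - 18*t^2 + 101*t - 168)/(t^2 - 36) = (t^3 - 18*t^2 + 101*t - 168)/(t^2 - 36)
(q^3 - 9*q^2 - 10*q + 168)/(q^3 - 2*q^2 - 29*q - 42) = (q^2 - 2*q - 24)/(q^2 + 5*q + 6)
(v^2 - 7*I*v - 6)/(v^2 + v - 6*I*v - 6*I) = (v - I)/(v + 1)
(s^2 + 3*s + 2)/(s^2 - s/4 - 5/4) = 4*(s + 2)/(4*s - 5)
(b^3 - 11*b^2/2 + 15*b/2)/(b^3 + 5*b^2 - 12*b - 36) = b*(2*b - 5)/(2*(b^2 + 8*b + 12))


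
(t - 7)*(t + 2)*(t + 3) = t^3 - 2*t^2 - 29*t - 42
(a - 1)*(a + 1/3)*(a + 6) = a^3 + 16*a^2/3 - 13*a/3 - 2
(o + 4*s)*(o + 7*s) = o^2 + 11*o*s + 28*s^2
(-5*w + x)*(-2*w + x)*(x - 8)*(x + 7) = 10*w^2*x^2 - 10*w^2*x - 560*w^2 - 7*w*x^3 + 7*w*x^2 + 392*w*x + x^4 - x^3 - 56*x^2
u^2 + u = u*(u + 1)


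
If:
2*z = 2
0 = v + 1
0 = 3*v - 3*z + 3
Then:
No Solution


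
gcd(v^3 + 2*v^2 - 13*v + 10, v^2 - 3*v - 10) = 1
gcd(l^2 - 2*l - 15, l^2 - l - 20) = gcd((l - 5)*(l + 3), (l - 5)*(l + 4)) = l - 5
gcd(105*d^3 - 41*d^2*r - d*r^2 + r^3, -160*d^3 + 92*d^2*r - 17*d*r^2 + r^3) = -5*d + r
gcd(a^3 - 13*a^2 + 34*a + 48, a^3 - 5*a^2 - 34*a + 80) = a - 8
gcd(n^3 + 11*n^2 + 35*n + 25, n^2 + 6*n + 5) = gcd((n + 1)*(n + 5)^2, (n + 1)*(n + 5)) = n^2 + 6*n + 5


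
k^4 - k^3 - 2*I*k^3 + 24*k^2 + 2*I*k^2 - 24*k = k*(k - 1)*(k - 6*I)*(k + 4*I)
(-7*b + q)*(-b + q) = 7*b^2 - 8*b*q + q^2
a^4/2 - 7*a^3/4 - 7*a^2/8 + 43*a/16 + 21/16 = (a/2 + 1/2)*(a - 7/2)*(a - 3/2)*(a + 1/2)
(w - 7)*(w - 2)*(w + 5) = w^3 - 4*w^2 - 31*w + 70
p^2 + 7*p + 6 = (p + 1)*(p + 6)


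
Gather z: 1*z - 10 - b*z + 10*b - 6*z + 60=10*b + z*(-b - 5) + 50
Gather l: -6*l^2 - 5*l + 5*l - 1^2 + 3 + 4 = 6 - 6*l^2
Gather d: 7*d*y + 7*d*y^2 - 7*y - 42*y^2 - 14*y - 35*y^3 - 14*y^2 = d*(7*y^2 + 7*y) - 35*y^3 - 56*y^2 - 21*y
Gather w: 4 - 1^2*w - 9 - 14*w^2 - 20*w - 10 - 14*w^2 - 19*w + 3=-28*w^2 - 40*w - 12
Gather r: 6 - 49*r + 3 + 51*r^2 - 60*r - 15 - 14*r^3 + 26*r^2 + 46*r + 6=-14*r^3 + 77*r^2 - 63*r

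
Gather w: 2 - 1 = 1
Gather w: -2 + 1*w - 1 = w - 3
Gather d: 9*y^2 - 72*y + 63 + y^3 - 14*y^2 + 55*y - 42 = y^3 - 5*y^2 - 17*y + 21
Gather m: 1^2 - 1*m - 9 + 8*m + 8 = 7*m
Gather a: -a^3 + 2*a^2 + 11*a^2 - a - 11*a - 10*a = -a^3 + 13*a^2 - 22*a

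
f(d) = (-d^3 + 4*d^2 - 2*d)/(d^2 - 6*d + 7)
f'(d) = (6 - 2*d)*(-d^3 + 4*d^2 - 2*d)/(d^2 - 6*d + 7)^2 + (-3*d^2 + 8*d - 2)/(d^2 - 6*d + 7)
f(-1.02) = 0.51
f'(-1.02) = -0.65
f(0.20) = -0.04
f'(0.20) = -0.13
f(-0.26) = 0.09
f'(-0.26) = -0.43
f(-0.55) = 0.23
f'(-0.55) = -0.53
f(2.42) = -2.65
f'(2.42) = 1.98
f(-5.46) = 4.21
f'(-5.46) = -0.92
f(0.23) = -0.05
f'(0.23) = -0.10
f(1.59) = -244.77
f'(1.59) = 57739.98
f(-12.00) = 10.44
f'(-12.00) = -0.97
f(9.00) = -12.44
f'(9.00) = -0.70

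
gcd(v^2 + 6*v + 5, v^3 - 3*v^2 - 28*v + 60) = v + 5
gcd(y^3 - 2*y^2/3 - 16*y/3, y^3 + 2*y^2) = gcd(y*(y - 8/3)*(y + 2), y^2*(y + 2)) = y^2 + 2*y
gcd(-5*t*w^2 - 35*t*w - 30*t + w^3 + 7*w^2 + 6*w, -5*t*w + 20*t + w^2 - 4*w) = 5*t - w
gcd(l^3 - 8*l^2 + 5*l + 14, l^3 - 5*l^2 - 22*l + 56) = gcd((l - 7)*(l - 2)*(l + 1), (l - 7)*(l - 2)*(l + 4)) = l^2 - 9*l + 14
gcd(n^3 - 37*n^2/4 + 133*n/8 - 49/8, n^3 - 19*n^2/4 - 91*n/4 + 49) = n^2 - 35*n/4 + 49/4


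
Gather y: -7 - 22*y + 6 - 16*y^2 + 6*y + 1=-16*y^2 - 16*y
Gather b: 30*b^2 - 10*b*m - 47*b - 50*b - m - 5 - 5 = 30*b^2 + b*(-10*m - 97) - m - 10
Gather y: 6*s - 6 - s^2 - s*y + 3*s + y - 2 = -s^2 + 9*s + y*(1 - s) - 8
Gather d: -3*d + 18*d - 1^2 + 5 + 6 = 15*d + 10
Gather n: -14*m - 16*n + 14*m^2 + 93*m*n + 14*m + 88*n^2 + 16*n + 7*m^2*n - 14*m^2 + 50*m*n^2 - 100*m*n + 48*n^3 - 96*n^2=48*n^3 + n^2*(50*m - 8) + n*(7*m^2 - 7*m)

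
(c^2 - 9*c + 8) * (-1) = -c^2 + 9*c - 8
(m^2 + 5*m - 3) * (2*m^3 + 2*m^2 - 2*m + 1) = 2*m^5 + 12*m^4 + 2*m^3 - 15*m^2 + 11*m - 3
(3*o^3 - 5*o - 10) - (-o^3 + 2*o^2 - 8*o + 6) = 4*o^3 - 2*o^2 + 3*o - 16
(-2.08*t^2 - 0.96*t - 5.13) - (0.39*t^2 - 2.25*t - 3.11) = -2.47*t^2 + 1.29*t - 2.02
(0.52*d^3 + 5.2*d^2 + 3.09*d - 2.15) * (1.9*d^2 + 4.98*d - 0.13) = 0.988*d^5 + 12.4696*d^4 + 31.6994*d^3 + 10.6272*d^2 - 11.1087*d + 0.2795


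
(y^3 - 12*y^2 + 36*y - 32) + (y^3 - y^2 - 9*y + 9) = 2*y^3 - 13*y^2 + 27*y - 23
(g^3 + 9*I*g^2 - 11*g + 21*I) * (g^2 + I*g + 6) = g^5 + 10*I*g^4 - 14*g^3 + 64*I*g^2 - 87*g + 126*I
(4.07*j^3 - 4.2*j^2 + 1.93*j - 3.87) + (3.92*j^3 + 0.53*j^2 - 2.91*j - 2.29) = 7.99*j^3 - 3.67*j^2 - 0.98*j - 6.16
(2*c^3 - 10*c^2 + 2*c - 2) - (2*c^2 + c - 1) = 2*c^3 - 12*c^2 + c - 1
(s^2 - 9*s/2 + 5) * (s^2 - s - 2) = s^4 - 11*s^3/2 + 15*s^2/2 + 4*s - 10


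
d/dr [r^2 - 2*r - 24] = 2*r - 2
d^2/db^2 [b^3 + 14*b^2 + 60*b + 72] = 6*b + 28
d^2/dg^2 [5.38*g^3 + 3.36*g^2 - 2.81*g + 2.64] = 32.28*g + 6.72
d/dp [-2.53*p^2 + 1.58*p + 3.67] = 1.58 - 5.06*p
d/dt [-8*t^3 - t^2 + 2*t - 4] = -24*t^2 - 2*t + 2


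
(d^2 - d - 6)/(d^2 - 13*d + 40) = (d^2 - d - 6)/(d^2 - 13*d + 40)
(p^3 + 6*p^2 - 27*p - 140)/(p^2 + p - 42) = (p^2 - p - 20)/(p - 6)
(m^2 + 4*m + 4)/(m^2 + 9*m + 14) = (m + 2)/(m + 7)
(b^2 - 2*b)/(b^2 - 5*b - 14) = b*(2 - b)/(-b^2 + 5*b + 14)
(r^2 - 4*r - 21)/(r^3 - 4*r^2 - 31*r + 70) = (r + 3)/(r^2 + 3*r - 10)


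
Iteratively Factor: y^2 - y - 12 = (y + 3)*(y - 4)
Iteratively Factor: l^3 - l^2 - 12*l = (l + 3)*(l^2 - 4*l) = l*(l + 3)*(l - 4)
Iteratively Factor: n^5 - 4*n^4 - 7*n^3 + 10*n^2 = (n - 1)*(n^4 - 3*n^3 - 10*n^2) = n*(n - 1)*(n^3 - 3*n^2 - 10*n) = n*(n - 5)*(n - 1)*(n^2 + 2*n) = n^2*(n - 5)*(n - 1)*(n + 2)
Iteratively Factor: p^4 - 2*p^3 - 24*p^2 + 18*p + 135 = (p - 3)*(p^3 + p^2 - 21*p - 45) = (p - 5)*(p - 3)*(p^2 + 6*p + 9) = (p - 5)*(p - 3)*(p + 3)*(p + 3)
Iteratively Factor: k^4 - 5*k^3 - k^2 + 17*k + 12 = (k + 1)*(k^3 - 6*k^2 + 5*k + 12) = (k + 1)^2*(k^2 - 7*k + 12) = (k - 4)*(k + 1)^2*(k - 3)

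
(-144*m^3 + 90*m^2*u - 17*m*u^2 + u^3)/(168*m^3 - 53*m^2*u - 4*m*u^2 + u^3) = (-6*m + u)/(7*m + u)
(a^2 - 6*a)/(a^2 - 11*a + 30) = a/(a - 5)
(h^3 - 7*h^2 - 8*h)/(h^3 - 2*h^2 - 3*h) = (h - 8)/(h - 3)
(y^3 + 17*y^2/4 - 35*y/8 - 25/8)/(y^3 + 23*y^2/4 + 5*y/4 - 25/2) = (y + 1/2)/(y + 2)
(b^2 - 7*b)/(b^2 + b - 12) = b*(b - 7)/(b^2 + b - 12)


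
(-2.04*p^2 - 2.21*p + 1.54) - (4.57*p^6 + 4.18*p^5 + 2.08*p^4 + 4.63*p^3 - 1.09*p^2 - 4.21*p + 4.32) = -4.57*p^6 - 4.18*p^5 - 2.08*p^4 - 4.63*p^3 - 0.95*p^2 + 2.0*p - 2.78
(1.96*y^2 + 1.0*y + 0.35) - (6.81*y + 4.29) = 1.96*y^2 - 5.81*y - 3.94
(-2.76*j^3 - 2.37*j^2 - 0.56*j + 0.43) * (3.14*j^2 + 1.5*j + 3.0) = -8.6664*j^5 - 11.5818*j^4 - 13.5934*j^3 - 6.5998*j^2 - 1.035*j + 1.29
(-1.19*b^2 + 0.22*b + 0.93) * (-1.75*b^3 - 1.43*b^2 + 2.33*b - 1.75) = 2.0825*b^5 + 1.3167*b^4 - 4.7148*b^3 + 1.2652*b^2 + 1.7819*b - 1.6275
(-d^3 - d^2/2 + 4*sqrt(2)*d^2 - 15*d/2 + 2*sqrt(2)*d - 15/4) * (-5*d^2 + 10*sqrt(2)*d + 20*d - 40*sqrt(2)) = 5*d^5 - 30*sqrt(2)*d^4 - 35*d^4/2 + 215*d^3/2 + 105*sqrt(2)*d^3 - 1645*d^2/4 - 15*sqrt(2)*d^2 - 235*d + 525*sqrt(2)*d/2 + 150*sqrt(2)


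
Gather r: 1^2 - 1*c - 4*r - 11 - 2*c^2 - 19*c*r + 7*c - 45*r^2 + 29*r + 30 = -2*c^2 + 6*c - 45*r^2 + r*(25 - 19*c) + 20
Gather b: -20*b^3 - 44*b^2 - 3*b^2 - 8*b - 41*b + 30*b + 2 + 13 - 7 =-20*b^3 - 47*b^2 - 19*b + 8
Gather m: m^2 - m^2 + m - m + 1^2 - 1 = 0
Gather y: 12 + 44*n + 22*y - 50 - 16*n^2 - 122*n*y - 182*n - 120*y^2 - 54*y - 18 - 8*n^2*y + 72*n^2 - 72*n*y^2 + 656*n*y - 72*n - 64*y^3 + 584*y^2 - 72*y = 56*n^2 - 210*n - 64*y^3 + y^2*(464 - 72*n) + y*(-8*n^2 + 534*n - 104) - 56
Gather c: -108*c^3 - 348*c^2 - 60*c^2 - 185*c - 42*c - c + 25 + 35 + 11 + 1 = -108*c^3 - 408*c^2 - 228*c + 72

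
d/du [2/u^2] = -4/u^3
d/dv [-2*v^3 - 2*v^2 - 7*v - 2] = -6*v^2 - 4*v - 7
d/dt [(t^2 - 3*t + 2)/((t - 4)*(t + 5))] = 2*(2*t^2 - 22*t + 29)/(t^4 + 2*t^3 - 39*t^2 - 40*t + 400)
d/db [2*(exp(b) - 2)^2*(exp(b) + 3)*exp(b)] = (8*exp(3*b) - 6*exp(2*b) - 32*exp(b) + 24)*exp(b)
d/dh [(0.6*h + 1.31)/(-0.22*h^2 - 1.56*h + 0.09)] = (0.132*h^2 + 0.5764*h + 2.0976)/(0.0484*h^4 + 0.6864*h^3 + 2.394*h^2 - 0.2808*h + 0.0081)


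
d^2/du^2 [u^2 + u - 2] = 2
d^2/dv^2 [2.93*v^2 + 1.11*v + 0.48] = 5.86000000000000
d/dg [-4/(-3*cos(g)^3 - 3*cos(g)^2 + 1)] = 12*(3*cos(g) + 2)*sin(g)*cos(g)/(3*cos(g)^3 + 3*cos(g)^2 - 1)^2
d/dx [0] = 0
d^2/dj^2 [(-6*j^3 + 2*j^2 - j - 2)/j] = -12 - 4/j^3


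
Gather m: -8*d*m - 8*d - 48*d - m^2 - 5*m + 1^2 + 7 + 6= -56*d - m^2 + m*(-8*d - 5) + 14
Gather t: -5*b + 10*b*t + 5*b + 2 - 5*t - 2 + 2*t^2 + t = 2*t^2 + t*(10*b - 4)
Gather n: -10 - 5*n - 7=-5*n - 17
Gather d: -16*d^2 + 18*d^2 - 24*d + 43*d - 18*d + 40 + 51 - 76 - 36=2*d^2 + d - 21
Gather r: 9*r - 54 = 9*r - 54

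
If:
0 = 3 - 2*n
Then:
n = 3/2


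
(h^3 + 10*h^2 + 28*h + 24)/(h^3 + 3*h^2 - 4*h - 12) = (h^2 + 8*h + 12)/(h^2 + h - 6)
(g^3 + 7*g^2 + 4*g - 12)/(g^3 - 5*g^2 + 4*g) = (g^2 + 8*g + 12)/(g*(g - 4))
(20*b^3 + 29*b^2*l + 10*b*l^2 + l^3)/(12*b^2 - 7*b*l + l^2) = (20*b^3 + 29*b^2*l + 10*b*l^2 + l^3)/(12*b^2 - 7*b*l + l^2)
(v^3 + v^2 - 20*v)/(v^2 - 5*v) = (v^2 + v - 20)/(v - 5)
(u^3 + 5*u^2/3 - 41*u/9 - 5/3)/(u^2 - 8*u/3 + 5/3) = (u^2 + 10*u/3 + 1)/(u - 1)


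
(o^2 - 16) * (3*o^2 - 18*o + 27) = 3*o^4 - 18*o^3 - 21*o^2 + 288*o - 432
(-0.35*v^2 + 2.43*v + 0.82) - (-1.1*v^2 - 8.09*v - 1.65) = 0.75*v^2 + 10.52*v + 2.47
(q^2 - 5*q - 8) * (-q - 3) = -q^3 + 2*q^2 + 23*q + 24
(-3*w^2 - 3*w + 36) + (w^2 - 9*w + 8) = -2*w^2 - 12*w + 44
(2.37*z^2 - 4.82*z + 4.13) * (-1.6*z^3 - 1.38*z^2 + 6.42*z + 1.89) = -3.792*z^5 + 4.4414*z^4 + 15.259*z^3 - 32.1645*z^2 + 17.4048*z + 7.8057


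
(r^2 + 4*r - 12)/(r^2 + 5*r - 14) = (r + 6)/(r + 7)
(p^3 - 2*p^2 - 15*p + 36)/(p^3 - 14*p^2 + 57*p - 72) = (p + 4)/(p - 8)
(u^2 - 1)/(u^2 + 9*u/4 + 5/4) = 4*(u - 1)/(4*u + 5)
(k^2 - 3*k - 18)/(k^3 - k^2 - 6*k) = (-k^2 + 3*k + 18)/(k*(-k^2 + k + 6))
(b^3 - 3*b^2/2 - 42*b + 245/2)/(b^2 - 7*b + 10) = (2*b^2 + 7*b - 49)/(2*(b - 2))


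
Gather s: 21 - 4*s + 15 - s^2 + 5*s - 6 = -s^2 + s + 30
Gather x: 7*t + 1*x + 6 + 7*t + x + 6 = 14*t + 2*x + 12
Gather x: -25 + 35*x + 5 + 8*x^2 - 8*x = 8*x^2 + 27*x - 20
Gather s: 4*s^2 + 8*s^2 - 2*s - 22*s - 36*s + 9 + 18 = 12*s^2 - 60*s + 27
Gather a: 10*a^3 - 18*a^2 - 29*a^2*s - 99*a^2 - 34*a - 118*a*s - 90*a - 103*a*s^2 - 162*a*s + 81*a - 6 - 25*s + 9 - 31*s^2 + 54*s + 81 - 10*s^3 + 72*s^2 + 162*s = 10*a^3 + a^2*(-29*s - 117) + a*(-103*s^2 - 280*s - 43) - 10*s^3 + 41*s^2 + 191*s + 84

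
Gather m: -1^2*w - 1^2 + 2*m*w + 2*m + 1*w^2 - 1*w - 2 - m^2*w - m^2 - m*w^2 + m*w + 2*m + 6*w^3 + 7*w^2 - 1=m^2*(-w - 1) + m*(-w^2 + 3*w + 4) + 6*w^3 + 8*w^2 - 2*w - 4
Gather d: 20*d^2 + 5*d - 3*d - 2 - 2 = 20*d^2 + 2*d - 4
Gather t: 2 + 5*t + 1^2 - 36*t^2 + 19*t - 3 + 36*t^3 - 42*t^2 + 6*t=36*t^3 - 78*t^2 + 30*t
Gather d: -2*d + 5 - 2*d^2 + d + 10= -2*d^2 - d + 15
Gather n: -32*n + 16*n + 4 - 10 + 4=-16*n - 2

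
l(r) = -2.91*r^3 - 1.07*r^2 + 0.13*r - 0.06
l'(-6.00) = -301.31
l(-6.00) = 589.20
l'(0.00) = 0.13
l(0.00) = -0.06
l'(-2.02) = -31.17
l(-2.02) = 19.30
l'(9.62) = -828.37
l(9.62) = -2688.54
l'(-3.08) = -76.10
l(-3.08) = 74.41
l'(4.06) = -152.46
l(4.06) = -211.92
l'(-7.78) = -511.63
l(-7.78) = 1304.51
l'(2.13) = -44.04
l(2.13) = -32.76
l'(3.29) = -101.40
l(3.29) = -114.84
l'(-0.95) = -5.72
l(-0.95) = 1.35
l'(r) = -8.73*r^2 - 2.14*r + 0.13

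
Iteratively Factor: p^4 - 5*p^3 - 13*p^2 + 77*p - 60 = (p - 5)*(p^3 - 13*p + 12) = (p - 5)*(p - 3)*(p^2 + 3*p - 4) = (p - 5)*(p - 3)*(p + 4)*(p - 1)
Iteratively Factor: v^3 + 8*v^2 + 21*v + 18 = (v + 3)*(v^2 + 5*v + 6) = (v + 3)^2*(v + 2)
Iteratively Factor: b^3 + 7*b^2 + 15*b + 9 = (b + 1)*(b^2 + 6*b + 9) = (b + 1)*(b + 3)*(b + 3)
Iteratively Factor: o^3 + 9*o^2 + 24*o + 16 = (o + 1)*(o^2 + 8*o + 16) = (o + 1)*(o + 4)*(o + 4)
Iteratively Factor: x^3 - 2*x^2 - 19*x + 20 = (x + 4)*(x^2 - 6*x + 5) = (x - 5)*(x + 4)*(x - 1)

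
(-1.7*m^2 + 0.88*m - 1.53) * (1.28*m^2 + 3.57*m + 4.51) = -2.176*m^4 - 4.9426*m^3 - 6.4838*m^2 - 1.4933*m - 6.9003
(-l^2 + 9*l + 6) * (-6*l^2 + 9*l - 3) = 6*l^4 - 63*l^3 + 48*l^2 + 27*l - 18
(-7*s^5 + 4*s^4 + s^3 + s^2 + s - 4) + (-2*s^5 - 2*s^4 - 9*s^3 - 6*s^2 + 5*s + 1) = -9*s^5 + 2*s^4 - 8*s^3 - 5*s^2 + 6*s - 3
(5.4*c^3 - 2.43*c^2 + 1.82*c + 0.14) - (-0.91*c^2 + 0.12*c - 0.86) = 5.4*c^3 - 1.52*c^2 + 1.7*c + 1.0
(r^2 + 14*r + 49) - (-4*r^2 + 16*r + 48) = 5*r^2 - 2*r + 1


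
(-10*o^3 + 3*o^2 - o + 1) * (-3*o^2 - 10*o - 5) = 30*o^5 + 91*o^4 + 23*o^3 - 8*o^2 - 5*o - 5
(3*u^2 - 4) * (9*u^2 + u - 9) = 27*u^4 + 3*u^3 - 63*u^2 - 4*u + 36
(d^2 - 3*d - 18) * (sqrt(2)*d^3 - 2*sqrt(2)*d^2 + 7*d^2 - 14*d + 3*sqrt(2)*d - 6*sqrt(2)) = sqrt(2)*d^5 - 5*sqrt(2)*d^4 + 7*d^4 - 35*d^3 - 9*sqrt(2)*d^3 - 84*d^2 + 21*sqrt(2)*d^2 - 36*sqrt(2)*d + 252*d + 108*sqrt(2)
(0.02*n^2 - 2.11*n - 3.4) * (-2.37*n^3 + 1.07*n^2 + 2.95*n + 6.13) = -0.0474*n^5 + 5.0221*n^4 + 5.8593*n^3 - 9.7399*n^2 - 22.9643*n - 20.842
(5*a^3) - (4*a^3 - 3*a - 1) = a^3 + 3*a + 1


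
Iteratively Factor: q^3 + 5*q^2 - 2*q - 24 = (q - 2)*(q^2 + 7*q + 12) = (q - 2)*(q + 4)*(q + 3)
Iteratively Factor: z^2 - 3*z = (z - 3)*(z)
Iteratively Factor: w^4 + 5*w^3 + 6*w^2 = (w + 2)*(w^3 + 3*w^2) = w*(w + 2)*(w^2 + 3*w) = w^2*(w + 2)*(w + 3)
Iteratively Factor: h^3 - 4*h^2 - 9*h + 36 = (h - 4)*(h^2 - 9) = (h - 4)*(h - 3)*(h + 3)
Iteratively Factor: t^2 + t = (t)*(t + 1)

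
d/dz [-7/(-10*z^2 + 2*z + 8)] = 7*(1 - 10*z)/(2*(-5*z^2 + z + 4)^2)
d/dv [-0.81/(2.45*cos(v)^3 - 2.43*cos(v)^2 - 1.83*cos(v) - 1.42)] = (-5.9535*cos(v)^2 + 3.9366*cos(v) + 1.4823)*sin(v)/(-2.45*cos(v)^3 + 2.43*cos(v)^2 + 1.83*cos(v) + 1.42)^2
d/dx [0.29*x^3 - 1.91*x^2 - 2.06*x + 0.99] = 0.87*x^2 - 3.82*x - 2.06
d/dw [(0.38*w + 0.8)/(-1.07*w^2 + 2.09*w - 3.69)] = (0.4066*w^2 + 1.712*w - 3.0742)/(1.1449*w^4 - 4.4726*w^3 + 12.2647*w^2 - 15.4242*w + 13.6161)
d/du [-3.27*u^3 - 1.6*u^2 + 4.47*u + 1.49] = -9.81*u^2 - 3.2*u + 4.47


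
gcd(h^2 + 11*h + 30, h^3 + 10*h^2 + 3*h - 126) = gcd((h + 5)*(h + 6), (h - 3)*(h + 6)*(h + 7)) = h + 6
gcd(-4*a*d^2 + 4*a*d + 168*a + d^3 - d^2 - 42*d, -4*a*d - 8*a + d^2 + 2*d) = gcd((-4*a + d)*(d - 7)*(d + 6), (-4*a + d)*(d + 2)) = 4*a - d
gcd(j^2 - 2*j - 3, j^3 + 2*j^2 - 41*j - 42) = j + 1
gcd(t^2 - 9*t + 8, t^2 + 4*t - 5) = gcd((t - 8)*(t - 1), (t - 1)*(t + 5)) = t - 1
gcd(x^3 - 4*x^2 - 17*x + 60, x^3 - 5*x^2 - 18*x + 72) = x^2 + x - 12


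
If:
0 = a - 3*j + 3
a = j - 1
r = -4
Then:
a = 0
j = 1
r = -4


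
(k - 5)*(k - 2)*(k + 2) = k^3 - 5*k^2 - 4*k + 20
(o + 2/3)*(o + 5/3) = o^2 + 7*o/3 + 10/9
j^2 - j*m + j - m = (j + 1)*(j - m)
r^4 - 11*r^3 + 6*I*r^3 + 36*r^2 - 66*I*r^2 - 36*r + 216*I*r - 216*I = (r - 6)*(r - 3)*(r - 2)*(r + 6*I)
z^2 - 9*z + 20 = (z - 5)*(z - 4)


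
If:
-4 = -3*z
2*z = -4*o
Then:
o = -2/3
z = 4/3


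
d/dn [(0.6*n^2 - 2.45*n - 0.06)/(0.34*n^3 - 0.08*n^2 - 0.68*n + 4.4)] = (-0.204*n^4 + 1.666*n^3 - 0.5428*n^2 + 5.2704*n - 10.8208)/(0.1156*n^6 - 0.0544*n^5 - 0.456*n^4 + 3.1008*n^3 - 0.2416*n^2 - 5.984*n + 19.36)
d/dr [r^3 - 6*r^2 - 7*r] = 3*r^2 - 12*r - 7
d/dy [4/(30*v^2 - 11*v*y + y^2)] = 4*(11*v - 2*y)/(30*v^2 - 11*v*y + y^2)^2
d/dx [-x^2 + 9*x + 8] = 9 - 2*x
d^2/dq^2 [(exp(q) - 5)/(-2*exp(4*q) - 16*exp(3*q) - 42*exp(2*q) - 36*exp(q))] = (-9*exp(5*q) + 46*exp(4*q) + 427*exp(3*q) + 822*exp(2*q) + 510*exp(q) + 180)*exp(-q)/(2*(exp(7*q) + 18*exp(6*q) + 138*exp(5*q) + 584*exp(4*q) + 1473*exp(3*q) + 2214*exp(2*q) + 1836*exp(q) + 648))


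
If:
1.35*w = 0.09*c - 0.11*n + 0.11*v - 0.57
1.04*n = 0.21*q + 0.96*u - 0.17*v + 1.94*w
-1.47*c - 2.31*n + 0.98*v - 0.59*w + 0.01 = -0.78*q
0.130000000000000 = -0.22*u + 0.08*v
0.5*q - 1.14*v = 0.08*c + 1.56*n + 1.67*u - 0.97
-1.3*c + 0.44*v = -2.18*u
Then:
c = -0.24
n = -2.57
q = -9.20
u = -0.30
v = 0.79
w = -0.16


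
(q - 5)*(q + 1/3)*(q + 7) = q^3 + 7*q^2/3 - 103*q/3 - 35/3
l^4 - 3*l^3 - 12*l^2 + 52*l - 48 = (l - 3)*(l - 2)^2*(l + 4)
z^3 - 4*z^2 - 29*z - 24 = (z - 8)*(z + 1)*(z + 3)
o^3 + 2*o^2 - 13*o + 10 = (o - 2)*(o - 1)*(o + 5)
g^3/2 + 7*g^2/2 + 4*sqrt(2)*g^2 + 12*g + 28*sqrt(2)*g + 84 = (g/2 + sqrt(2))*(g + 7)*(g + 6*sqrt(2))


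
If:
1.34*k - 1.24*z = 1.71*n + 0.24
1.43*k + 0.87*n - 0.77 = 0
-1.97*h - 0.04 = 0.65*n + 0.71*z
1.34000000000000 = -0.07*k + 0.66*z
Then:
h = -0.51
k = 1.06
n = -0.86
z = 2.14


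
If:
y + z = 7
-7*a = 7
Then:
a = -1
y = 7 - z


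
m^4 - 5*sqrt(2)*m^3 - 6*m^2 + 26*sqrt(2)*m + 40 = (m - 5*sqrt(2))*(m - 2*sqrt(2))*(m + sqrt(2))^2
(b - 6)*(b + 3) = b^2 - 3*b - 18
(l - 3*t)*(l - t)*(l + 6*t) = l^3 + 2*l^2*t - 21*l*t^2 + 18*t^3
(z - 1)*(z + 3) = z^2 + 2*z - 3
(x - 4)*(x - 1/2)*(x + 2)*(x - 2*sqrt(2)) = x^4 - 2*sqrt(2)*x^3 - 5*x^3/2 - 7*x^2 + 5*sqrt(2)*x^2 + 4*x + 14*sqrt(2)*x - 8*sqrt(2)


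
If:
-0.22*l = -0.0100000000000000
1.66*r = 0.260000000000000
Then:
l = 0.05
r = 0.16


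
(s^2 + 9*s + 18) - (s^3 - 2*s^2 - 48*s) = -s^3 + 3*s^2 + 57*s + 18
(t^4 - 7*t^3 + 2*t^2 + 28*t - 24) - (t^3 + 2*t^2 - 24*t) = t^4 - 8*t^3 + 52*t - 24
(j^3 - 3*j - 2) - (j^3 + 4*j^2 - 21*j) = -4*j^2 + 18*j - 2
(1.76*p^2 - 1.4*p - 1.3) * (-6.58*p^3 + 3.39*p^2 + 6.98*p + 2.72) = -11.5808*p^5 + 15.1784*p^4 + 16.0928*p^3 - 9.3918*p^2 - 12.882*p - 3.536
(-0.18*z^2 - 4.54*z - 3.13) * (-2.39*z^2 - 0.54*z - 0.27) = 0.4302*z^4 + 10.9478*z^3 + 9.9809*z^2 + 2.916*z + 0.8451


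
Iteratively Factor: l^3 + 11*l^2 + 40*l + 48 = (l + 4)*(l^2 + 7*l + 12) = (l + 3)*(l + 4)*(l + 4)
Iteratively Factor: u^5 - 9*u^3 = (u)*(u^4 - 9*u^2) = u^2*(u^3 - 9*u) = u^2*(u - 3)*(u^2 + 3*u) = u^3*(u - 3)*(u + 3)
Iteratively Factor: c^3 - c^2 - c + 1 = (c - 1)*(c^2 - 1) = (c - 1)*(c + 1)*(c - 1)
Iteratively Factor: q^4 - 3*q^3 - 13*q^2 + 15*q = (q)*(q^3 - 3*q^2 - 13*q + 15) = q*(q + 3)*(q^2 - 6*q + 5) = q*(q - 5)*(q + 3)*(q - 1)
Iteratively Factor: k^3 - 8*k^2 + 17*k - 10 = (k - 2)*(k^2 - 6*k + 5) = (k - 5)*(k - 2)*(k - 1)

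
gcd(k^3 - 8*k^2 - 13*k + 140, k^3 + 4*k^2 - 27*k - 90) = k - 5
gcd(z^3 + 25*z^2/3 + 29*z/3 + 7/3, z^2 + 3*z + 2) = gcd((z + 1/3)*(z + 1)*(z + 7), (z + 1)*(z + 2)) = z + 1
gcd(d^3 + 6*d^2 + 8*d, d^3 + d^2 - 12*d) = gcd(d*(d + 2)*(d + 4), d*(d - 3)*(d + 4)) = d^2 + 4*d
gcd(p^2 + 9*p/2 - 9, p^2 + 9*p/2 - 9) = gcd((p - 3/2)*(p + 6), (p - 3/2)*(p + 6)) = p^2 + 9*p/2 - 9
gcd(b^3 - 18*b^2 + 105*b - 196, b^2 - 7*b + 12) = b - 4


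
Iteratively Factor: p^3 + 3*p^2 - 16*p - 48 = (p + 3)*(p^2 - 16) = (p - 4)*(p + 3)*(p + 4)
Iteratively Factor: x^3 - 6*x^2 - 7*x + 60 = (x + 3)*(x^2 - 9*x + 20) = (x - 4)*(x + 3)*(x - 5)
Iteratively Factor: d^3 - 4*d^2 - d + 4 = (d + 1)*(d^2 - 5*d + 4) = (d - 1)*(d + 1)*(d - 4)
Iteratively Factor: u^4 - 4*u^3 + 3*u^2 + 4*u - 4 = (u + 1)*(u^3 - 5*u^2 + 8*u - 4) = (u - 1)*(u + 1)*(u^2 - 4*u + 4) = (u - 2)*(u - 1)*(u + 1)*(u - 2)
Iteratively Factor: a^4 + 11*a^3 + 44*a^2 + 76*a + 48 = (a + 4)*(a^3 + 7*a^2 + 16*a + 12) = (a + 2)*(a + 4)*(a^2 + 5*a + 6) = (a + 2)*(a + 3)*(a + 4)*(a + 2)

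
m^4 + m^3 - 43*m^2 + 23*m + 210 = (m - 5)*(m - 3)*(m + 2)*(m + 7)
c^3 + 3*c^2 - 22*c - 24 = (c - 4)*(c + 1)*(c + 6)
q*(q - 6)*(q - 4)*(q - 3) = q^4 - 13*q^3 + 54*q^2 - 72*q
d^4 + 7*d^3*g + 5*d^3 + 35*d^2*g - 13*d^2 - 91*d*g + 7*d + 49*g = (d - 1)^2*(d + 7)*(d + 7*g)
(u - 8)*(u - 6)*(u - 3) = u^3 - 17*u^2 + 90*u - 144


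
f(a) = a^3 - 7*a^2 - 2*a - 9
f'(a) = 3*a^2 - 14*a - 2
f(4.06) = -65.58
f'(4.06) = -9.39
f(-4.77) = -267.26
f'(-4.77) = 133.04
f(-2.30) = -53.60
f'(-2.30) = 46.07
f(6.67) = -37.02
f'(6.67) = 38.09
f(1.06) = -17.79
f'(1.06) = -13.47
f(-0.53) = -10.06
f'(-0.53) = 6.26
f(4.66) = -69.13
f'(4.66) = -2.09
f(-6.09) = -482.30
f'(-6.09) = 194.52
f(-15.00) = -4929.00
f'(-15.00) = 883.00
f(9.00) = 135.00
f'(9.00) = 115.00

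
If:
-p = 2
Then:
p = -2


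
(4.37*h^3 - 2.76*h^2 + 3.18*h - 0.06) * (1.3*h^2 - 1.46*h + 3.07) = 5.681*h^5 - 9.9682*h^4 + 21.5795*h^3 - 13.194*h^2 + 9.8502*h - 0.1842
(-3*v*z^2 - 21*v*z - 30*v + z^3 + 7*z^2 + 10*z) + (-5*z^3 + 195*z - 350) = -3*v*z^2 - 21*v*z - 30*v - 4*z^3 + 7*z^2 + 205*z - 350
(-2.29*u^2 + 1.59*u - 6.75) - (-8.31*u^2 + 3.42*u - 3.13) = 6.02*u^2 - 1.83*u - 3.62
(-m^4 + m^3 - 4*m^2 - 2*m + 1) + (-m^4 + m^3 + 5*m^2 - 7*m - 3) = -2*m^4 + 2*m^3 + m^2 - 9*m - 2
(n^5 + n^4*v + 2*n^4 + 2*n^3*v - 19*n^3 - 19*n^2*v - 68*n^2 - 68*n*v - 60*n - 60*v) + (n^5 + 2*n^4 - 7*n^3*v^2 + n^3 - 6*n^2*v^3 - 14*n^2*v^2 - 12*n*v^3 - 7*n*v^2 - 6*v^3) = 2*n^5 + n^4*v + 4*n^4 - 7*n^3*v^2 + 2*n^3*v - 18*n^3 - 6*n^2*v^3 - 14*n^2*v^2 - 19*n^2*v - 68*n^2 - 12*n*v^3 - 7*n*v^2 - 68*n*v - 60*n - 6*v^3 - 60*v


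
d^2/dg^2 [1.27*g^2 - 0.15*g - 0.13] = 2.54000000000000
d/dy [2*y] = 2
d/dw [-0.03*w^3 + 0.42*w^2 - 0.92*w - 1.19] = -0.09*w^2 + 0.84*w - 0.92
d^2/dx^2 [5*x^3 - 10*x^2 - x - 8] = 30*x - 20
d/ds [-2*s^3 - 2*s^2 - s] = -6*s^2 - 4*s - 1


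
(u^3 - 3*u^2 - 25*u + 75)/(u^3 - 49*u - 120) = (u^2 - 8*u + 15)/(u^2 - 5*u - 24)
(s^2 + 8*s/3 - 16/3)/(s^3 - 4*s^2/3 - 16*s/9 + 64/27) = 9*(s + 4)/(9*s^2 - 16)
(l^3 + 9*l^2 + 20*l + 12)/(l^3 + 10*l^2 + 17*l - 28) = (l^3 + 9*l^2 + 20*l + 12)/(l^3 + 10*l^2 + 17*l - 28)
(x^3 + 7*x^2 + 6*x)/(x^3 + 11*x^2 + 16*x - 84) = x*(x + 1)/(x^2 + 5*x - 14)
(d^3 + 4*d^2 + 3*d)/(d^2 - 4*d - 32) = d*(d^2 + 4*d + 3)/(d^2 - 4*d - 32)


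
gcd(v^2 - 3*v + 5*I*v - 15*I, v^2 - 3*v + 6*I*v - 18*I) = v - 3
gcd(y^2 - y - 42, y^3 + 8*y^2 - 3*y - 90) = y + 6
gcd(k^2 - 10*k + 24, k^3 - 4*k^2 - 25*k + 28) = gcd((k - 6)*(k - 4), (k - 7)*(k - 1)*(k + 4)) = 1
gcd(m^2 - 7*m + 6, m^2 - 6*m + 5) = m - 1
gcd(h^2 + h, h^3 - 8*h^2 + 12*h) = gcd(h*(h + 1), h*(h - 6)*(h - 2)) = h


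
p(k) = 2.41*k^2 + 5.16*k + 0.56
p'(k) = 4.82*k + 5.16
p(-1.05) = -2.20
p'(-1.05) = 0.10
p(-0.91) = -2.14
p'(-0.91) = 0.77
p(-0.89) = -2.12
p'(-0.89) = 0.87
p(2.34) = 25.83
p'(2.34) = 16.44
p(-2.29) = 1.38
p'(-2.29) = -5.88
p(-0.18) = -0.29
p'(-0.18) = 4.29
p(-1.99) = -0.16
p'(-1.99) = -4.43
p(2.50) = 28.52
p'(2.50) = 17.21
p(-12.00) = 285.68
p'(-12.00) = -52.68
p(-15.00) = 465.41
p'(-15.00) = -67.14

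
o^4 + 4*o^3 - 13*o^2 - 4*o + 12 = (o - 2)*(o - 1)*(o + 1)*(o + 6)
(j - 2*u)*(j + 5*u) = j^2 + 3*j*u - 10*u^2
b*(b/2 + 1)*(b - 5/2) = b^3/2 - b^2/4 - 5*b/2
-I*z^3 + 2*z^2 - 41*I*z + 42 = (z - 6*I)*(z + 7*I)*(-I*z + 1)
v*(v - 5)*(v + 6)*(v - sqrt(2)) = v^4 - sqrt(2)*v^3 + v^3 - 30*v^2 - sqrt(2)*v^2 + 30*sqrt(2)*v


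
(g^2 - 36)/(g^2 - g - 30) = (g + 6)/(g + 5)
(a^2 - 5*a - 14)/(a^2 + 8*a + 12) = (a - 7)/(a + 6)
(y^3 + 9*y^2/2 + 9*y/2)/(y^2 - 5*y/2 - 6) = y*(y + 3)/(y - 4)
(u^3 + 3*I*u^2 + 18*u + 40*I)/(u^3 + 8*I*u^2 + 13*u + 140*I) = (u + 2*I)/(u + 7*I)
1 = 1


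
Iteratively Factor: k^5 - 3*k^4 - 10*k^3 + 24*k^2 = (k - 2)*(k^4 - k^3 - 12*k^2) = k*(k - 2)*(k^3 - k^2 - 12*k) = k*(k - 2)*(k + 3)*(k^2 - 4*k) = k*(k - 4)*(k - 2)*(k + 3)*(k)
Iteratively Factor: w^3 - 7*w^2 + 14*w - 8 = (w - 1)*(w^2 - 6*w + 8) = (w - 4)*(w - 1)*(w - 2)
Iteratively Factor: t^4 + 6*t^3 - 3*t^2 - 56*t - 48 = (t + 1)*(t^3 + 5*t^2 - 8*t - 48) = (t + 1)*(t + 4)*(t^2 + t - 12) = (t - 3)*(t + 1)*(t + 4)*(t + 4)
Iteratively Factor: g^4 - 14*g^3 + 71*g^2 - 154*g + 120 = (g - 2)*(g^3 - 12*g^2 + 47*g - 60) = (g - 5)*(g - 2)*(g^2 - 7*g + 12) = (g - 5)*(g - 3)*(g - 2)*(g - 4)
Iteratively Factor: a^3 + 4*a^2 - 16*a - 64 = (a - 4)*(a^2 + 8*a + 16) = (a - 4)*(a + 4)*(a + 4)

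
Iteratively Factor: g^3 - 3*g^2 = (g - 3)*(g^2) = g*(g - 3)*(g)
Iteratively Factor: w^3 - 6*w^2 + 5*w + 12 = (w - 3)*(w^2 - 3*w - 4) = (w - 3)*(w + 1)*(w - 4)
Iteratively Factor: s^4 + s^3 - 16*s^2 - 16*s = (s + 1)*(s^3 - 16*s) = s*(s + 1)*(s^2 - 16) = s*(s - 4)*(s + 1)*(s + 4)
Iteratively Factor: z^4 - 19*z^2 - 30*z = (z - 5)*(z^3 + 5*z^2 + 6*z) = (z - 5)*(z + 3)*(z^2 + 2*z) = z*(z - 5)*(z + 3)*(z + 2)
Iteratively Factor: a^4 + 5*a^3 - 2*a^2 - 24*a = (a + 3)*(a^3 + 2*a^2 - 8*a) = (a - 2)*(a + 3)*(a^2 + 4*a) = a*(a - 2)*(a + 3)*(a + 4)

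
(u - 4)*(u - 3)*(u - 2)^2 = u^4 - 11*u^3 + 44*u^2 - 76*u + 48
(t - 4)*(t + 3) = t^2 - t - 12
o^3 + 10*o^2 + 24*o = o*(o + 4)*(o + 6)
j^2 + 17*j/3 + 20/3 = (j + 5/3)*(j + 4)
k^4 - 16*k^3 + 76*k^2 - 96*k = k*(k - 8)*(k - 6)*(k - 2)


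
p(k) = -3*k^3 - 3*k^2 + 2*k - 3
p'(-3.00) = -61.00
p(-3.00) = 45.00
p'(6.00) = -358.00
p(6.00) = -747.00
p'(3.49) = -128.56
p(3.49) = -160.09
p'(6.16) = -376.47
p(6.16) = -805.75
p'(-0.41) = 2.95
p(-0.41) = -4.12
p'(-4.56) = -157.78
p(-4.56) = 209.96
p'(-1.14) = -2.86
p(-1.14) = -4.73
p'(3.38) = -121.10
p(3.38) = -146.36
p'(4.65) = -220.50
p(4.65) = -360.20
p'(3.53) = -131.33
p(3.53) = -165.28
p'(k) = -9*k^2 - 6*k + 2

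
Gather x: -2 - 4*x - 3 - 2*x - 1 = -6*x - 6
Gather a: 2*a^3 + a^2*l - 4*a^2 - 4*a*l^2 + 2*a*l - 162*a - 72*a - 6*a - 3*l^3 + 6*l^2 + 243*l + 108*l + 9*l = 2*a^3 + a^2*(l - 4) + a*(-4*l^2 + 2*l - 240) - 3*l^3 + 6*l^2 + 360*l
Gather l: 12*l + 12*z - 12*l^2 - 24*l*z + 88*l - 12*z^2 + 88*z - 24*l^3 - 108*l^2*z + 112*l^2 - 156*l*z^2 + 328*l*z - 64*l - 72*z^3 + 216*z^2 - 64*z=-24*l^3 + l^2*(100 - 108*z) + l*(-156*z^2 + 304*z + 36) - 72*z^3 + 204*z^2 + 36*z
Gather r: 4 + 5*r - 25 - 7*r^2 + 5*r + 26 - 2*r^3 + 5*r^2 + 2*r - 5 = -2*r^3 - 2*r^2 + 12*r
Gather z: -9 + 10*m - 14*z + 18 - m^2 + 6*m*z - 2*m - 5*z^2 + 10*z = -m^2 + 8*m - 5*z^2 + z*(6*m - 4) + 9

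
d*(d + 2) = d^2 + 2*d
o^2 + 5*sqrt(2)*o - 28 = (o - 2*sqrt(2))*(o + 7*sqrt(2))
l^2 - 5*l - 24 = (l - 8)*(l + 3)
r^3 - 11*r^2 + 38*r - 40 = (r - 5)*(r - 4)*(r - 2)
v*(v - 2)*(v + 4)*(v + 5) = v^4 + 7*v^3 + 2*v^2 - 40*v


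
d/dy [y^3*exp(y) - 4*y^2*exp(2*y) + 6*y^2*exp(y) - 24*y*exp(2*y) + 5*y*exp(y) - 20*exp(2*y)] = (y^3 - 8*y^2*exp(y) + 9*y^2 - 56*y*exp(y) + 17*y - 64*exp(y) + 5)*exp(y)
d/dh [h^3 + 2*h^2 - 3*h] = 3*h^2 + 4*h - 3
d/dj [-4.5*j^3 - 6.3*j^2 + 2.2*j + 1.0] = -13.5*j^2 - 12.6*j + 2.2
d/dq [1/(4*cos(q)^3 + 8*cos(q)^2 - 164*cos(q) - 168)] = (3*cos(q)^2 + 4*cos(q) - 41)*sin(q)/(4*(cos(q)^3 + 2*cos(q)^2 - 41*cos(q) - 42)^2)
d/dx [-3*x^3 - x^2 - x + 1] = -9*x^2 - 2*x - 1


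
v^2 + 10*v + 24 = (v + 4)*(v + 6)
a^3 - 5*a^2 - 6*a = a*(a - 6)*(a + 1)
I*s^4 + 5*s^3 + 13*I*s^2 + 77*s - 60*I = (s - 5*I)*(s - 3*I)*(s + 4*I)*(I*s + 1)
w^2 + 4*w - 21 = (w - 3)*(w + 7)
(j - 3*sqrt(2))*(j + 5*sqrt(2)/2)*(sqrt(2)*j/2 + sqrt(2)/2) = sqrt(2)*j^3/2 - j^2/2 + sqrt(2)*j^2/2 - 15*sqrt(2)*j/2 - j/2 - 15*sqrt(2)/2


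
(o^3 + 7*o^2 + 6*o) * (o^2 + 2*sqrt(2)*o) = o^5 + 2*sqrt(2)*o^4 + 7*o^4 + 6*o^3 + 14*sqrt(2)*o^3 + 12*sqrt(2)*o^2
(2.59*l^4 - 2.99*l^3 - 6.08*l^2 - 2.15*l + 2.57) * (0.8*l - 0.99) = 2.072*l^5 - 4.9561*l^4 - 1.9039*l^3 + 4.2992*l^2 + 4.1845*l - 2.5443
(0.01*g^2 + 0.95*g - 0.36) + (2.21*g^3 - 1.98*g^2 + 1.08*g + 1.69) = 2.21*g^3 - 1.97*g^2 + 2.03*g + 1.33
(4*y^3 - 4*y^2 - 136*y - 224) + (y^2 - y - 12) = 4*y^3 - 3*y^2 - 137*y - 236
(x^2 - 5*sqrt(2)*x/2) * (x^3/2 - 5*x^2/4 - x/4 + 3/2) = x^5/2 - 5*sqrt(2)*x^4/4 - 5*x^4/4 - x^3/4 + 25*sqrt(2)*x^3/8 + 5*sqrt(2)*x^2/8 + 3*x^2/2 - 15*sqrt(2)*x/4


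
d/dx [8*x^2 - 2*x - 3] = 16*x - 2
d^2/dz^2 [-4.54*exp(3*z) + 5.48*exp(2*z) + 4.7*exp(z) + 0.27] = (-40.86*exp(2*z) + 21.92*exp(z) + 4.7)*exp(z)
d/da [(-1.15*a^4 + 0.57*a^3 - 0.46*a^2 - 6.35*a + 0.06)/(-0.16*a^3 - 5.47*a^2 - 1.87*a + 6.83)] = (0.184*a^6 + 12.581*a^5 + 3.26*a^4 - 35.5818*a^3 - 22.1662*a^2 - 5.6272*a - 43.2583)/(0.0256*a^6 + 1.7504*a^5 + 30.5193*a^4 + 18.2722*a^3 - 71.2233*a^2 - 25.5442*a + 46.6489)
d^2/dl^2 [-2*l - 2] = 0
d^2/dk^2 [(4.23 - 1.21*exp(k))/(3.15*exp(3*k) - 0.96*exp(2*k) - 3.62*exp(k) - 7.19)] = (-48.0249*exp(6*k) + 388.726695*exp(5*k) - 197.012376*exp(4*k) - 432.931821*exp(3*k) + 956.440107*exp(2*k) - 29.863358*exp(k) - 172.649875)*exp(k)/(31.255875*exp(9*k) - 28.5768*exp(8*k) - 99.04923*exp(7*k) - 149.231781*exp(6*k) + 244.283364*exp(5*k) + 434.305836*exp(4*k) + 291.170089*exp(3*k) - 431.546676*exp(2*k) - 561.419646*exp(k) - 371.694959)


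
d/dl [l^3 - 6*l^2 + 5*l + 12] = 3*l^2 - 12*l + 5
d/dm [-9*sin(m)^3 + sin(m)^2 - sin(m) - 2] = (-27*sin(m)^2 + 2*sin(m) - 1)*cos(m)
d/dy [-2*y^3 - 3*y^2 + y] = -6*y^2 - 6*y + 1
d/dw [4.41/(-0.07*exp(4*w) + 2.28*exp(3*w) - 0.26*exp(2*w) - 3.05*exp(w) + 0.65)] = (1.2348*exp(3*w) - 30.1644*exp(2*w) + 2.2932*exp(w) + 13.4505)*exp(w)/(0.07*exp(4*w) - 2.28*exp(3*w) + 0.26*exp(2*w) + 3.05*exp(w) - 0.65)^2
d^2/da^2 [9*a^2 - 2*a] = 18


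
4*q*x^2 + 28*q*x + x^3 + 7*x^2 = x*(4*q + x)*(x + 7)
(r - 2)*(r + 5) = r^2 + 3*r - 10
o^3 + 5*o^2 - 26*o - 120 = (o - 5)*(o + 4)*(o + 6)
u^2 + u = u*(u + 1)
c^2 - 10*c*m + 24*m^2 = (c - 6*m)*(c - 4*m)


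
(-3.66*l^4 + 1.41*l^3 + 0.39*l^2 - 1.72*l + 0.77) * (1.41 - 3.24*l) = 11.8584*l^5 - 9.729*l^4 + 0.7245*l^3 + 6.1227*l^2 - 4.92*l + 1.0857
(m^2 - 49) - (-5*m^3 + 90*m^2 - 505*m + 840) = 5*m^3 - 89*m^2 + 505*m - 889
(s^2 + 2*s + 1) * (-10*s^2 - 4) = -10*s^4 - 20*s^3 - 14*s^2 - 8*s - 4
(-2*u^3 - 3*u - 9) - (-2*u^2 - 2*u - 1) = -2*u^3 + 2*u^2 - u - 8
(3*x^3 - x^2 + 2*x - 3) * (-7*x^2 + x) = -21*x^5 + 10*x^4 - 15*x^3 + 23*x^2 - 3*x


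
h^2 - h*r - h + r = (h - 1)*(h - r)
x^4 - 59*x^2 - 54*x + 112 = (x - 8)*(x - 1)*(x + 2)*(x + 7)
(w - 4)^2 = w^2 - 8*w + 16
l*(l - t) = l^2 - l*t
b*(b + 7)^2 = b^3 + 14*b^2 + 49*b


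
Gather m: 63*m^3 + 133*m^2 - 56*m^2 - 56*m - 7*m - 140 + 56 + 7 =63*m^3 + 77*m^2 - 63*m - 77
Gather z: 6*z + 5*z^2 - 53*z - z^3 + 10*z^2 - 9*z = -z^3 + 15*z^2 - 56*z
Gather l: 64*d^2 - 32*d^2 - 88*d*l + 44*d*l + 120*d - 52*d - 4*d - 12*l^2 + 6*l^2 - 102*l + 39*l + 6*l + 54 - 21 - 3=32*d^2 + 64*d - 6*l^2 + l*(-44*d - 57) + 30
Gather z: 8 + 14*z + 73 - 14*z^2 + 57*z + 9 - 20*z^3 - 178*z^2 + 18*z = -20*z^3 - 192*z^2 + 89*z + 90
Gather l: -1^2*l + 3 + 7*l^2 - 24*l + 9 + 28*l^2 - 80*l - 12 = 35*l^2 - 105*l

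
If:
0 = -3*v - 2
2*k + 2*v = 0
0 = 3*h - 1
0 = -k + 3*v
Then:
No Solution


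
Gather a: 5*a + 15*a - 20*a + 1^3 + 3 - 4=0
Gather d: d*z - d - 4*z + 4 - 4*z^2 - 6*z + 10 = d*(z - 1) - 4*z^2 - 10*z + 14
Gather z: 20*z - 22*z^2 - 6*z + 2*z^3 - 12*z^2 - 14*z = 2*z^3 - 34*z^2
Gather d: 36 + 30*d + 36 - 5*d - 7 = 25*d + 65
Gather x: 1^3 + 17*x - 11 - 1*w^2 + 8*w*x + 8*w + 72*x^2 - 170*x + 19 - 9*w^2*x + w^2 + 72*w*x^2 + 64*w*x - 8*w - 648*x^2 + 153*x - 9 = x^2*(72*w - 576) + x*(-9*w^2 + 72*w)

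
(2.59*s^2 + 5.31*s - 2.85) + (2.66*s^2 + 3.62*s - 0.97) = 5.25*s^2 + 8.93*s - 3.82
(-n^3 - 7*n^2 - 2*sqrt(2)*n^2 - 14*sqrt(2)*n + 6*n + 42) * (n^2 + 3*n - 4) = -n^5 - 10*n^4 - 2*sqrt(2)*n^4 - 20*sqrt(2)*n^3 - 11*n^3 - 34*sqrt(2)*n^2 + 88*n^2 + 56*sqrt(2)*n + 102*n - 168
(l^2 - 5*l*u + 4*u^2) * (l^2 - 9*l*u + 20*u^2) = l^4 - 14*l^3*u + 69*l^2*u^2 - 136*l*u^3 + 80*u^4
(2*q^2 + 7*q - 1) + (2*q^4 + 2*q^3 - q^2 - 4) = 2*q^4 + 2*q^3 + q^2 + 7*q - 5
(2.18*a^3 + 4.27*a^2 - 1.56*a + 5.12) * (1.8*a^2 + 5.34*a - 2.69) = 3.924*a^5 + 19.3272*a^4 + 14.1296*a^3 - 10.6007*a^2 + 31.5372*a - 13.7728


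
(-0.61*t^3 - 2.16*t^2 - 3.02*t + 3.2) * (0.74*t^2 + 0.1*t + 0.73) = -0.4514*t^5 - 1.6594*t^4 - 2.8961*t^3 + 0.4892*t^2 - 1.8846*t + 2.336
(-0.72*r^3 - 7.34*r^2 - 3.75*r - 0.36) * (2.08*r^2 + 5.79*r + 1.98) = -1.4976*r^5 - 19.436*r^4 - 51.7242*r^3 - 36.9945*r^2 - 9.5094*r - 0.7128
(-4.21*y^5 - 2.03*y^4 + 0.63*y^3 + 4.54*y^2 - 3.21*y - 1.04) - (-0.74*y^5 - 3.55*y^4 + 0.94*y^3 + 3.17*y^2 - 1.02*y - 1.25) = -3.47*y^5 + 1.52*y^4 - 0.31*y^3 + 1.37*y^2 - 2.19*y + 0.21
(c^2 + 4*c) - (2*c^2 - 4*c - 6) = -c^2 + 8*c + 6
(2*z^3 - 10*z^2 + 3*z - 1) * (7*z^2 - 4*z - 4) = 14*z^5 - 78*z^4 + 53*z^3 + 21*z^2 - 8*z + 4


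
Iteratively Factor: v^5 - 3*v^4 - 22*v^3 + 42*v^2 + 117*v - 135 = (v - 3)*(v^4 - 22*v^2 - 24*v + 45) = (v - 3)*(v + 3)*(v^3 - 3*v^2 - 13*v + 15) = (v - 3)*(v + 3)^2*(v^2 - 6*v + 5) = (v - 5)*(v - 3)*(v + 3)^2*(v - 1)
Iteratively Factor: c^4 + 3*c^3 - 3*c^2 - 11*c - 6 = (c + 3)*(c^3 - 3*c - 2) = (c + 1)*(c + 3)*(c^2 - c - 2) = (c - 2)*(c + 1)*(c + 3)*(c + 1)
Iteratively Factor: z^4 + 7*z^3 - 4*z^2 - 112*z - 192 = (z + 4)*(z^3 + 3*z^2 - 16*z - 48) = (z + 3)*(z + 4)*(z^2 - 16) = (z - 4)*(z + 3)*(z + 4)*(z + 4)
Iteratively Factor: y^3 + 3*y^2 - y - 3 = (y + 3)*(y^2 - 1) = (y + 1)*(y + 3)*(y - 1)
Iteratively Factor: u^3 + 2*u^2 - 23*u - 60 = (u + 3)*(u^2 - u - 20) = (u + 3)*(u + 4)*(u - 5)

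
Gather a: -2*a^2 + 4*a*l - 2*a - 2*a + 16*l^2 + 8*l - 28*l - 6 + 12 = -2*a^2 + a*(4*l - 4) + 16*l^2 - 20*l + 6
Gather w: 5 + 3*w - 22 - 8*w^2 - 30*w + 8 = -8*w^2 - 27*w - 9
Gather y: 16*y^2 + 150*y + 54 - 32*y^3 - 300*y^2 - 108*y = -32*y^3 - 284*y^2 + 42*y + 54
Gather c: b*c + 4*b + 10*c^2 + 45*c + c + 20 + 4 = 4*b + 10*c^2 + c*(b + 46) + 24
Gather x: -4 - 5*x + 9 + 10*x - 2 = 5*x + 3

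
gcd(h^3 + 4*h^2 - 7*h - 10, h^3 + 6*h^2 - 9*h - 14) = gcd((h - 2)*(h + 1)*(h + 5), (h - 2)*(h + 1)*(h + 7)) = h^2 - h - 2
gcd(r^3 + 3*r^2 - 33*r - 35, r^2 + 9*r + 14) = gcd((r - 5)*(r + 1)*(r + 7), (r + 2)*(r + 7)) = r + 7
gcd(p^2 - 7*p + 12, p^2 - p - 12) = p - 4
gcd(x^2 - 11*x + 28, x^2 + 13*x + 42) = 1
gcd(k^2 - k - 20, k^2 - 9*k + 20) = k - 5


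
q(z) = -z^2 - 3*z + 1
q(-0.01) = 1.03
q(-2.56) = 2.13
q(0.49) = -0.71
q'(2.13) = -7.26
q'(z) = -2*z - 3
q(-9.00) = -53.00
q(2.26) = -10.89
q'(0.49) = -3.98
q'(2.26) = -7.52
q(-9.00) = -53.00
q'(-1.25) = -0.50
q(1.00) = -3.00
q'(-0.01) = -2.98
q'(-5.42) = 7.84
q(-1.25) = 3.19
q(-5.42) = -12.12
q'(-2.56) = 2.12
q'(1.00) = -5.00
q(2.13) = -9.93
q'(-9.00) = 15.00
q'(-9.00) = 15.00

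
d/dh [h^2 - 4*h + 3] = 2*h - 4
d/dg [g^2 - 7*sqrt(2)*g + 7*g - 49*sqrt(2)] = 2*g - 7*sqrt(2) + 7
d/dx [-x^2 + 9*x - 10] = 9 - 2*x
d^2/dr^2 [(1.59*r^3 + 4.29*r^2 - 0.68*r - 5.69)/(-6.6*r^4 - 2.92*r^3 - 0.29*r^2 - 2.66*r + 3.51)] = (-138.5208*r^9 - 1121.2344*r^8 - 122.35212*r^7 + 5503.562352*r^6 + 3426.19464*r^5 - 1670.757432*r^4 + 146.590146*r^3 + 1996.321752*r^2 + 262.862562*r - 0.90465199999997)/(287.496*r^12 + 381.5856*r^11 + 206.71992*r^10 + 406.039168*r^9 - 142.022532*r^8 - 306.543492*r^7 + 23.544365*r^6 - 324.909594*r^5 + 85.630947*r^4 + 110.499488*r^3 - 63.787581*r^2 + 98.314398*r - 43.243551)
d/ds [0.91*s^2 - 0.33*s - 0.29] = 1.82*s - 0.33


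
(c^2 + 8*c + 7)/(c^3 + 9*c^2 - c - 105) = (c + 1)/(c^2 + 2*c - 15)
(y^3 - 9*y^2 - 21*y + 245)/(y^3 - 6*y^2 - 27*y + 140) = (y - 7)/(y - 4)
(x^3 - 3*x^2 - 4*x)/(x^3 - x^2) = (x^2 - 3*x - 4)/(x*(x - 1))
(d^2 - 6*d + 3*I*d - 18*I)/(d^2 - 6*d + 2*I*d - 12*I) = (d + 3*I)/(d + 2*I)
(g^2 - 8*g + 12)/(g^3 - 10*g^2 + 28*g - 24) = 1/(g - 2)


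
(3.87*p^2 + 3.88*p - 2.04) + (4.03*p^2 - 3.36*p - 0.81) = 7.9*p^2 + 0.52*p - 2.85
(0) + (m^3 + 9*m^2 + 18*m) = m^3 + 9*m^2 + 18*m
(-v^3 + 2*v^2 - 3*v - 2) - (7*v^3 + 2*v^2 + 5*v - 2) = -8*v^3 - 8*v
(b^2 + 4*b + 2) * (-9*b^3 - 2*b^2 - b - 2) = -9*b^5 - 38*b^4 - 27*b^3 - 10*b^2 - 10*b - 4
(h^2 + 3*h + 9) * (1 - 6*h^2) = -6*h^4 - 18*h^3 - 53*h^2 + 3*h + 9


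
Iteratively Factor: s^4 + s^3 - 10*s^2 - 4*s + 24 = (s - 2)*(s^3 + 3*s^2 - 4*s - 12) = (s - 2)^2*(s^2 + 5*s + 6) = (s - 2)^2*(s + 3)*(s + 2)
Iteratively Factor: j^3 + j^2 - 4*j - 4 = (j - 2)*(j^2 + 3*j + 2) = (j - 2)*(j + 2)*(j + 1)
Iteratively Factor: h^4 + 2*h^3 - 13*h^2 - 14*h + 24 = (h + 4)*(h^3 - 2*h^2 - 5*h + 6) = (h + 2)*(h + 4)*(h^2 - 4*h + 3) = (h - 3)*(h + 2)*(h + 4)*(h - 1)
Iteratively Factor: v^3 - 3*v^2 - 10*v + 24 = (v + 3)*(v^2 - 6*v + 8) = (v - 2)*(v + 3)*(v - 4)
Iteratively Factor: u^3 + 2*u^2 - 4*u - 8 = (u - 2)*(u^2 + 4*u + 4) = (u - 2)*(u + 2)*(u + 2)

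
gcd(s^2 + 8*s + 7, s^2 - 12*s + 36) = 1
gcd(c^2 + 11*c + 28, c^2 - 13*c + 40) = 1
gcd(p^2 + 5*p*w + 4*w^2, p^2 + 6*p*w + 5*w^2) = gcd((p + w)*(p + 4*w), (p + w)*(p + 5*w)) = p + w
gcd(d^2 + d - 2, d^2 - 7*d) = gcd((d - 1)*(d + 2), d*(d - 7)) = 1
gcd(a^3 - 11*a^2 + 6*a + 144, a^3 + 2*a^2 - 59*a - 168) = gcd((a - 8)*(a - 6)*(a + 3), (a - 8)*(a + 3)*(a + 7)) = a^2 - 5*a - 24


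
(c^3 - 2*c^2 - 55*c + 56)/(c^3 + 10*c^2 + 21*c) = (c^2 - 9*c + 8)/(c*(c + 3))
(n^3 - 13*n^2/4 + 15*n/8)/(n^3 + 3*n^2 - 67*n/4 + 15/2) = n*(4*n - 3)/(2*(2*n^2 + 11*n - 6))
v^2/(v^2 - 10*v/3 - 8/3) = 3*v^2/(3*v^2 - 10*v - 8)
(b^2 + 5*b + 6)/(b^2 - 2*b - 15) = (b + 2)/(b - 5)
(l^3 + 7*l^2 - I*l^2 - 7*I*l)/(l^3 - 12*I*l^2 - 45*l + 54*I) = l*(l^2 + l*(7 - I) - 7*I)/(l^3 - 12*I*l^2 - 45*l + 54*I)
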